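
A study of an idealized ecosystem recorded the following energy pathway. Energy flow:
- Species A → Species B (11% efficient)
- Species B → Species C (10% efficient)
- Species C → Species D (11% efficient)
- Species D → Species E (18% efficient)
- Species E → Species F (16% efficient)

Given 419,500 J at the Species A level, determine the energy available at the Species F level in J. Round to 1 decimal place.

Species B: 419500 × 0.11 = 46145 J
Species C: 46145 × 0.1 = 4614.5 J
Species D: 4614.5 × 0.11 = 507.595 J
Species E: 507.595 × 0.18 = 91.3671 J
Species F: 91.3671 × 0.16 = 14.618736 J

14.6 J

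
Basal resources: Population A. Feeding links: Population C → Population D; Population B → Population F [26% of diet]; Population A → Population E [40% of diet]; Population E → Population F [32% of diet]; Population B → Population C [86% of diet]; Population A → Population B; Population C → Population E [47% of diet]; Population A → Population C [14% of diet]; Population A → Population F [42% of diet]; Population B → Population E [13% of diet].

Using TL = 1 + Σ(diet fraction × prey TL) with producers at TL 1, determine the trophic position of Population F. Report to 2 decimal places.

2.90

Population B: 1 + 1 = 2
Population C: 1 + (0.86×2 + 0.14×1) = 2.86
Population D: 1 + 2.86 = 3.86
Population E: 1 + (0.4×1 + 0.47×2.86 + 0.13×2) = 3.0042
Population F: 1 + (0.42×1 + 0.26×2 + 0.32×3.0042) = 2.901344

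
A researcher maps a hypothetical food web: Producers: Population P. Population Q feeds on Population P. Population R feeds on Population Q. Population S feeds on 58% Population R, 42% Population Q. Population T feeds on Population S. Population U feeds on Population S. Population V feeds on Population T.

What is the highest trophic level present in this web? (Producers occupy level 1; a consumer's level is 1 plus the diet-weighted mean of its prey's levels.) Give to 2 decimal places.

Population Q: 1 + 1 = 2
Population R: 1 + 2 = 3
Population S: 1 + (0.58×3 + 0.42×2) = 3.58
Population T: 1 + 3.58 = 4.58
Population U: 1 + 3.58 = 4.58
Population V: 1 + 4.58 = 5.58

5.58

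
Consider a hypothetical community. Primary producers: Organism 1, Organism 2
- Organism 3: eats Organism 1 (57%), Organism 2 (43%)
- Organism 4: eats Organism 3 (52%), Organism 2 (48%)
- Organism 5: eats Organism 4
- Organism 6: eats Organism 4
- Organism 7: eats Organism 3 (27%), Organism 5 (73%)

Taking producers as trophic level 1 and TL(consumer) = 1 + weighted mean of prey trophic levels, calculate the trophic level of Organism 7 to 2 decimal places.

4.11

Organism 3: 1 + (0.57×1 + 0.43×1) = 2
Organism 4: 1 + (0.52×2 + 0.48×1) = 2.52
Organism 5: 1 + 2.52 = 3.52
Organism 6: 1 + 2.52 = 3.52
Organism 7: 1 + (0.27×2 + 0.73×3.52) = 4.1096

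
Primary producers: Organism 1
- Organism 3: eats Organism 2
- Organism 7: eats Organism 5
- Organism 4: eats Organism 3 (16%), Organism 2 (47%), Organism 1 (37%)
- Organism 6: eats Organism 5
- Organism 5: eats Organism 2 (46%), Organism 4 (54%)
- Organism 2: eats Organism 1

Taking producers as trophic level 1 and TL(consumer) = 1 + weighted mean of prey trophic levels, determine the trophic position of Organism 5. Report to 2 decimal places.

3.43

Organism 2: 1 + 1 = 2
Organism 3: 1 + 2 = 3
Organism 4: 1 + (0.16×3 + 0.47×2 + 0.37×1) = 2.79
Organism 5: 1 + (0.46×2 + 0.54×2.79) = 3.4266
Organism 6: 1 + 3.4266 = 4.4266
Organism 7: 1 + 3.4266 = 4.4266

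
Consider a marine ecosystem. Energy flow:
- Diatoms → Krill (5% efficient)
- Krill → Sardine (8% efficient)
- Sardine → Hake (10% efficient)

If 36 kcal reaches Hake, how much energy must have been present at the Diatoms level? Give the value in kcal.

90000 kcal

Cumulative transfer efficiency: 0.05 × 0.08 × 0.1 = 0.0004
Diatoms energy = 36 / 0.0004 = 90000 kcal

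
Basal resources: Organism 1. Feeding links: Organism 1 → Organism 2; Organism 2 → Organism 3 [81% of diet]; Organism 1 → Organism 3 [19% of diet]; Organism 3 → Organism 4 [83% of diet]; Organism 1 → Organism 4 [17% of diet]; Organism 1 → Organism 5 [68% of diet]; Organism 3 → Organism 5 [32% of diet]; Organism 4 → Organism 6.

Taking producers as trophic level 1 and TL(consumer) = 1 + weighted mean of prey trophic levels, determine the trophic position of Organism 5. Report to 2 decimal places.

Organism 2: 1 + 1 = 2
Organism 3: 1 + (0.81×2 + 0.19×1) = 2.81
Organism 4: 1 + (0.83×2.81 + 0.17×1) = 3.5023
Organism 5: 1 + (0.68×1 + 0.32×2.81) = 2.5792
Organism 6: 1 + 3.5023 = 4.5023

2.58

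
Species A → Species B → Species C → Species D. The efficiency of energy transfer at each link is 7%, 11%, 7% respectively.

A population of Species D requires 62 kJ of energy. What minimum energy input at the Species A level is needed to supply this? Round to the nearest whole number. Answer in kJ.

Cumulative transfer efficiency: 0.07 × 0.11 × 0.07 = 0.000539
Species A energy = 62 / 0.000539 = 115028 kJ

115028 kJ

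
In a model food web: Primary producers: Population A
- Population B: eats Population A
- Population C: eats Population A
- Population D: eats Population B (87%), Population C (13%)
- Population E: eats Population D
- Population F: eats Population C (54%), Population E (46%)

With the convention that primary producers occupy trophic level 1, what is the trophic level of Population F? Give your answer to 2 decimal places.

3.92

Population B: 1 + 1 = 2
Population C: 1 + 1 = 2
Population D: 1 + (0.87×2 + 0.13×2) = 3
Population E: 1 + 3 = 4
Population F: 1 + (0.54×2 + 0.46×4) = 3.92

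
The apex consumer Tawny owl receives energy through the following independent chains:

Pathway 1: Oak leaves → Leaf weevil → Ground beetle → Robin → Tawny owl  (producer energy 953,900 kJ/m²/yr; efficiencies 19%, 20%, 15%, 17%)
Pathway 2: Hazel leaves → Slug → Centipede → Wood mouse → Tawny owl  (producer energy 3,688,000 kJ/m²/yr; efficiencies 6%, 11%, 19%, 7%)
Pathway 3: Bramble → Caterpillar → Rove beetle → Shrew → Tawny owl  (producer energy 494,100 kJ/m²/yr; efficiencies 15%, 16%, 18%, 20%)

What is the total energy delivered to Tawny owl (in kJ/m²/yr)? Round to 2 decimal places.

Pathway 1: 953900 × 0.19 × 0.2 × 0.15 × 0.17 = 924.3291 kJ/m²/yr
Pathway 2: 3688000 × 0.06 × 0.11 × 0.19 × 0.07 = 323.73264 kJ/m²/yr
Pathway 3: 494100 × 0.15 × 0.16 × 0.18 × 0.2 = 426.9024 kJ/m²/yr
Total at Tawny owl: 924.3291 + 323.73264 + 426.9024 = 1674.96414 kJ/m²/yr

1674.96 kJ/m²/yr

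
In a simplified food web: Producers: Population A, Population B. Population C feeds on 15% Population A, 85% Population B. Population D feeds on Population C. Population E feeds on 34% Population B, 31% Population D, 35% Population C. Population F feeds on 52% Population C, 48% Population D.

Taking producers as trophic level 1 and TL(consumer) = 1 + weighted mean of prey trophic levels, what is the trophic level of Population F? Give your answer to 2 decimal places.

Population C: 1 + (0.15×1 + 0.85×1) = 2
Population D: 1 + 2 = 3
Population E: 1 + (0.34×1 + 0.31×3 + 0.35×2) = 2.97
Population F: 1 + (0.52×2 + 0.48×3) = 3.48

3.48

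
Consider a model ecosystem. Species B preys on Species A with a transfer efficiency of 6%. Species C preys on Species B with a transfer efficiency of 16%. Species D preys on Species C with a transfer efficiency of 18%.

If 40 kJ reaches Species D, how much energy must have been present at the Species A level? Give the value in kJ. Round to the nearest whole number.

23148 kJ

Cumulative transfer efficiency: 0.06 × 0.16 × 0.18 = 0.001728
Species A energy = 40 / 0.001728 = 23148 kJ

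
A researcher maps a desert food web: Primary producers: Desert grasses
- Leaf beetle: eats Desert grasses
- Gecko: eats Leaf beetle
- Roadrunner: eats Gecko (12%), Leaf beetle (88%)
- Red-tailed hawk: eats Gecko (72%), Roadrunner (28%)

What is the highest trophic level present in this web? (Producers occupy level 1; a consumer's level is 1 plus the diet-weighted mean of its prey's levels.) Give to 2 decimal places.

4.03

Leaf beetle: 1 + 1 = 2
Gecko: 1 + 2 = 3
Roadrunner: 1 + (0.12×3 + 0.88×2) = 3.12
Red-tailed hawk: 1 + (0.72×3 + 0.28×3.12) = 4.0336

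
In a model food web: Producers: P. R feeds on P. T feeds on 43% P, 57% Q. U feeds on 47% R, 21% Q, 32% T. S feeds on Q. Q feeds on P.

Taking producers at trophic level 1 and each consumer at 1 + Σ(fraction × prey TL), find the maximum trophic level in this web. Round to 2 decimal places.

Q: 1 + 1 = 2
R: 1 + 1 = 2
S: 1 + 2 = 3
T: 1 + (0.43×1 + 0.57×2) = 2.57
U: 1 + (0.47×2 + 0.21×2 + 0.32×2.57) = 3.1824

3.18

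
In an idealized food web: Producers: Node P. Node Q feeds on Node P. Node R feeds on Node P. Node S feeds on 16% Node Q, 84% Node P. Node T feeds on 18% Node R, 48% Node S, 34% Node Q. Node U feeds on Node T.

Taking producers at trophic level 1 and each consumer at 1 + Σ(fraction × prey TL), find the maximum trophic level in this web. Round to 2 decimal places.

4.08

Node Q: 1 + 1 = 2
Node R: 1 + 1 = 2
Node S: 1 + (0.16×2 + 0.84×1) = 2.16
Node T: 1 + (0.18×2 + 0.48×2.16 + 0.34×2) = 3.0768
Node U: 1 + 3.0768 = 4.0768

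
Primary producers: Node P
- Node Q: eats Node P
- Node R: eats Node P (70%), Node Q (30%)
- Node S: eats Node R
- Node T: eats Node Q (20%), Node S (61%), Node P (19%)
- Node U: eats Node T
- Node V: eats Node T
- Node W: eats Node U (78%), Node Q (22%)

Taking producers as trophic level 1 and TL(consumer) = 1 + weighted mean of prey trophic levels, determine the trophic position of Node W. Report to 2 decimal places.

5.03

Node Q: 1 + 1 = 2
Node R: 1 + (0.7×1 + 0.3×2) = 2.3
Node S: 1 + 2.3 = 3.3
Node T: 1 + (0.2×2 + 0.61×3.3 + 0.19×1) = 3.603
Node U: 1 + 3.603 = 4.603
Node V: 1 + 3.603 = 4.603
Node W: 1 + (0.78×4.603 + 0.22×2) = 5.03034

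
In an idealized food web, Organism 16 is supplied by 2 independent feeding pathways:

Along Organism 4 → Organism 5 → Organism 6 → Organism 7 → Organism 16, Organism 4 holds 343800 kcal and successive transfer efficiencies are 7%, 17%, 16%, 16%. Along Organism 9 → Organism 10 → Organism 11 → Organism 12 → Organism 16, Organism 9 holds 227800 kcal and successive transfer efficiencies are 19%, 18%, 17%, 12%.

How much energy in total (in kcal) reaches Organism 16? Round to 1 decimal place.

263.7 kcal

Via Organism 4: 343800 × 0.07 × 0.17 × 0.16 × 0.16 = 104.735232 kcal
Via Organism 9: 227800 × 0.19 × 0.18 × 0.17 × 0.12 = 158.931504 kcal
Total at Organism 16: 104.735232 + 158.931504 = 263.666736 kcal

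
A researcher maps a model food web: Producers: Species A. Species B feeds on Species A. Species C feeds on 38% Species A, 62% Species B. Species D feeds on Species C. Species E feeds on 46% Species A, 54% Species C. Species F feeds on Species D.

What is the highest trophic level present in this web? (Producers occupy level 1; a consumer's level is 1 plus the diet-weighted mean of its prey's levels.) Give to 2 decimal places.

Species B: 1 + 1 = 2
Species C: 1 + (0.38×1 + 0.62×2) = 2.62
Species D: 1 + 2.62 = 3.62
Species E: 1 + (0.46×1 + 0.54×2.62) = 2.8748
Species F: 1 + 3.62 = 4.62

4.62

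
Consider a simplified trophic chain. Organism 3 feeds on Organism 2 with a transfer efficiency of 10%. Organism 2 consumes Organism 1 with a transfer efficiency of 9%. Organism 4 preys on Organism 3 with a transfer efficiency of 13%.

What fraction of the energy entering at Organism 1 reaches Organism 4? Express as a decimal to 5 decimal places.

0.00117

Product of link efficiencies: 0.09 × 0.1 × 0.13 = 0.00117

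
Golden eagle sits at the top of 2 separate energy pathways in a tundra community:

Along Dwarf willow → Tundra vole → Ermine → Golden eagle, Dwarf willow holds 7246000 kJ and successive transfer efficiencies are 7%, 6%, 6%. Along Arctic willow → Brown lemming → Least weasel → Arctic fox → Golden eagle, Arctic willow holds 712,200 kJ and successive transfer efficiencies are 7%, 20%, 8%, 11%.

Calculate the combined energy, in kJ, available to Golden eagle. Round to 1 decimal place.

1913.7 kJ

Via Dwarf willow: 7246000 × 0.07 × 0.06 × 0.06 = 1825.992 kJ
Via Arctic willow: 712200 × 0.07 × 0.2 × 0.08 × 0.11 = 87.74304 kJ
Total at Golden eagle: 1825.992 + 87.74304 = 1913.73504 kJ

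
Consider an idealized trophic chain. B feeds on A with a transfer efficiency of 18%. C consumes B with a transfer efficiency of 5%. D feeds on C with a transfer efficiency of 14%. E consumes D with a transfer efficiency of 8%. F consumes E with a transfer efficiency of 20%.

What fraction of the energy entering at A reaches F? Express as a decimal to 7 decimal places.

0.0000202

Product of link efficiencies: 0.18 × 0.05 × 0.14 × 0.08 × 0.2 = 0.00002016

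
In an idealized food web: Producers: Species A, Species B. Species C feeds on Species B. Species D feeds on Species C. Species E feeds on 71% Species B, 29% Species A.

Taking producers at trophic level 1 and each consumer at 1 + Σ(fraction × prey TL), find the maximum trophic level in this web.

3

Species C: 1 + 1 = 2
Species D: 1 + 2 = 3
Species E: 1 + (0.71×1 + 0.29×1) = 2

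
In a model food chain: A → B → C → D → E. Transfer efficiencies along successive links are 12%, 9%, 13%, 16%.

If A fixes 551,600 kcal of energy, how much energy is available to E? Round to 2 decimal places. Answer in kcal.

123.91 kcal

B: 551600 × 0.12 = 66192 kcal
C: 66192 × 0.09 = 5957.28 kcal
D: 5957.28 × 0.13 = 774.4464 kcal
E: 774.4464 × 0.16 = 123.911424 kcal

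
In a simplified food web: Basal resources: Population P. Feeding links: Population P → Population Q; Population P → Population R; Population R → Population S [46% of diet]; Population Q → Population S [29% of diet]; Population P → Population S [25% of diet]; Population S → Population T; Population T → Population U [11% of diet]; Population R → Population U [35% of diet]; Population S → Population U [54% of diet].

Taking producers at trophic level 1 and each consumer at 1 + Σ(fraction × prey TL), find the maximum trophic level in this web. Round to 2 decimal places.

Population Q: 1 + 1 = 2
Population R: 1 + 1 = 2
Population S: 1 + (0.46×2 + 0.29×2 + 0.25×1) = 2.75
Population T: 1 + 2.75 = 3.75
Population U: 1 + (0.11×3.75 + 0.35×2 + 0.54×2.75) = 3.5975

3.75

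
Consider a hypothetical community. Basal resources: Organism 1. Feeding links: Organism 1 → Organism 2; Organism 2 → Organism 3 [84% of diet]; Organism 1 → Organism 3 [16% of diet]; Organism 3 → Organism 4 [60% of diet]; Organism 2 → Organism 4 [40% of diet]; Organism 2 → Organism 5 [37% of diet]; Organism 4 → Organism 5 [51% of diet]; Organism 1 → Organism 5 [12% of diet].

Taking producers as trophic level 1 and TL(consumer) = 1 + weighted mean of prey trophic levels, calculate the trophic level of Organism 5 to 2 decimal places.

3.65

Organism 2: 1 + 1 = 2
Organism 3: 1 + (0.84×2 + 0.16×1) = 2.84
Organism 4: 1 + (0.6×2.84 + 0.4×2) = 3.504
Organism 5: 1 + (0.37×2 + 0.51×3.504 + 0.12×1) = 3.64704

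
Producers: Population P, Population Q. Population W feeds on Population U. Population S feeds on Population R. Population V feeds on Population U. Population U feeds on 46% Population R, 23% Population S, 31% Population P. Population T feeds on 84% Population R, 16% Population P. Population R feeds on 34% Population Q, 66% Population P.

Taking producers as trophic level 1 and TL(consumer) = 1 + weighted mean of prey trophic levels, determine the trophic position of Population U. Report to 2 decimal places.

2.92

Population R: 1 + (0.34×1 + 0.66×1) = 2
Population S: 1 + 2 = 3
Population T: 1 + (0.84×2 + 0.16×1) = 2.84
Population U: 1 + (0.46×2 + 0.23×3 + 0.31×1) = 2.92
Population V: 1 + 2.92 = 3.92
Population W: 1 + 2.92 = 3.92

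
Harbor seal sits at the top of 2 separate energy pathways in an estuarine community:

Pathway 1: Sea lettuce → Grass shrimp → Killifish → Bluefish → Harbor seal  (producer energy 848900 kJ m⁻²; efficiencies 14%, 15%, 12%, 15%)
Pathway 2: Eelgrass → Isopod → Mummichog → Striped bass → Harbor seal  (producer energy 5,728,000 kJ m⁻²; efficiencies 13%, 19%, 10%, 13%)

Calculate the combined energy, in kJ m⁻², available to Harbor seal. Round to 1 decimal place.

Pathway 1: 848900 × 0.14 × 0.15 × 0.12 × 0.15 = 320.8842 kJ m⁻²
Pathway 2: 5728000 × 0.13 × 0.19 × 0.1 × 0.13 = 1839.2608 kJ m⁻²
Total at Harbor seal: 320.8842 + 1839.2608 = 2160.145 kJ m⁻²

2160.1 kJ m⁻²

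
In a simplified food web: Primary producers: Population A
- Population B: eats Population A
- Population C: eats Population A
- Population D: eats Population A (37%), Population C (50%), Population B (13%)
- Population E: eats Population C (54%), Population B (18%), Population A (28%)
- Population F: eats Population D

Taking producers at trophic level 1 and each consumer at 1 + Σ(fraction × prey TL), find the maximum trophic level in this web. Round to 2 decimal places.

Population B: 1 + 1 = 2
Population C: 1 + 1 = 2
Population D: 1 + (0.37×1 + 0.5×2 + 0.13×2) = 2.63
Population E: 1 + (0.54×2 + 0.18×2 + 0.28×1) = 2.72
Population F: 1 + 2.63 = 3.63

3.63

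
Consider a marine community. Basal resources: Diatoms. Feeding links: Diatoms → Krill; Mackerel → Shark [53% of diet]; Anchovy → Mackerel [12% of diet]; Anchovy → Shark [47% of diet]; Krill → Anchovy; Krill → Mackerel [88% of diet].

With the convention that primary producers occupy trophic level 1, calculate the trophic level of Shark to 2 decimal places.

4.06

Krill: 1 + 1 = 2
Anchovy: 1 + 2 = 3
Mackerel: 1 + (0.12×3 + 0.88×2) = 3.12
Shark: 1 + (0.47×3 + 0.53×3.12) = 4.0636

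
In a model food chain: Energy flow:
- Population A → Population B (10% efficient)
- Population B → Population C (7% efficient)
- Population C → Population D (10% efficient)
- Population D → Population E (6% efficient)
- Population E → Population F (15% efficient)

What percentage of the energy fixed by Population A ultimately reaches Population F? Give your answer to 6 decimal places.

0.000630%

Product of link efficiencies: 0.1 × 0.07 × 0.1 × 0.06 × 0.15 = 0.0000063
As a percentage: 0.0000063 × 100 = 0.000630%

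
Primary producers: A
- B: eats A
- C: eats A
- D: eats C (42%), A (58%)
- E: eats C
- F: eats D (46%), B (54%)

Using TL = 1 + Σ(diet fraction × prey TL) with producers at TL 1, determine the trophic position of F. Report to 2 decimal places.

B: 1 + 1 = 2
C: 1 + 1 = 2
D: 1 + (0.42×2 + 0.58×1) = 2.42
E: 1 + 2 = 3
F: 1 + (0.46×2.42 + 0.54×2) = 3.1932

3.19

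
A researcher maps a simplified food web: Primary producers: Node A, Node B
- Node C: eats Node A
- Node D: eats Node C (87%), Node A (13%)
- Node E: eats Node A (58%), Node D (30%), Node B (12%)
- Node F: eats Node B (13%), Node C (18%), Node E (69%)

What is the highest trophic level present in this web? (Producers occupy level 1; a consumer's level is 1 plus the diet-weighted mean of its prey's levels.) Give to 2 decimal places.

3.26

Node C: 1 + 1 = 2
Node D: 1 + (0.87×2 + 0.13×1) = 2.87
Node E: 1 + (0.58×1 + 0.3×2.87 + 0.12×1) = 2.561
Node F: 1 + (0.13×1 + 0.18×2 + 0.69×2.561) = 3.25709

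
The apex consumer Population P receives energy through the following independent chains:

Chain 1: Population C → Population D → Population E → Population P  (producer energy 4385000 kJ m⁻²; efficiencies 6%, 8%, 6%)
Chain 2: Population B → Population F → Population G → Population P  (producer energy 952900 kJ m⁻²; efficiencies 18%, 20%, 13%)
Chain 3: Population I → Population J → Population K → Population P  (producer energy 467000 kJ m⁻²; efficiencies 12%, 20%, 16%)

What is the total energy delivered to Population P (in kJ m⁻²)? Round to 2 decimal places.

7515.73 kJ m⁻²

Chain 1: 4385000 × 0.06 × 0.08 × 0.06 = 1262.88 kJ m⁻²
Chain 2: 952900 × 0.18 × 0.2 × 0.13 = 4459.572 kJ m⁻²
Chain 3: 467000 × 0.12 × 0.2 × 0.16 = 1793.28 kJ m⁻²
Total at Population P: 1262.88 + 4459.572 + 1793.28 = 7515.732 kJ m⁻²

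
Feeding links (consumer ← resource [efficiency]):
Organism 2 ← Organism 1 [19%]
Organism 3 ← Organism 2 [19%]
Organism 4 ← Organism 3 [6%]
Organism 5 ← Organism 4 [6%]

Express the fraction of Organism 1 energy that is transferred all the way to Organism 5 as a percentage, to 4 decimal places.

Product of link efficiencies: 0.19 × 0.19 × 0.06 × 0.06 = 0.00012996
As a percentage: 0.00012996 × 100 = 0.0130%

0.0130%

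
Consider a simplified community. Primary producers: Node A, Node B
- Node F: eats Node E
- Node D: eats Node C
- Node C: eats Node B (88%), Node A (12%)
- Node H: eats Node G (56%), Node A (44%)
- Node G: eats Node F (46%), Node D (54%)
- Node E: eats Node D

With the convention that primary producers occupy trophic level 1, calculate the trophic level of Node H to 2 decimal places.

4.20

Node C: 1 + (0.88×1 + 0.12×1) = 2
Node D: 1 + 2 = 3
Node E: 1 + 3 = 4
Node F: 1 + 4 = 5
Node G: 1 + (0.46×5 + 0.54×3) = 4.92
Node H: 1 + (0.56×4.92 + 0.44×1) = 4.1952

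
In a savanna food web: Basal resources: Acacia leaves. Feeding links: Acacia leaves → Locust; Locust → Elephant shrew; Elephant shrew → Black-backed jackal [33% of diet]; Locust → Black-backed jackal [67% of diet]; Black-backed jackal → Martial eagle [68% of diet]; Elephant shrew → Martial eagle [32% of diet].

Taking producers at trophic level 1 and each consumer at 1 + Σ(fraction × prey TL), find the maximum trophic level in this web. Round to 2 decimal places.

Locust: 1 + 1 = 2
Elephant shrew: 1 + 2 = 3
Black-backed jackal: 1 + (0.33×3 + 0.67×2) = 3.33
Martial eagle: 1 + (0.68×3.33 + 0.32×3) = 4.2244

4.22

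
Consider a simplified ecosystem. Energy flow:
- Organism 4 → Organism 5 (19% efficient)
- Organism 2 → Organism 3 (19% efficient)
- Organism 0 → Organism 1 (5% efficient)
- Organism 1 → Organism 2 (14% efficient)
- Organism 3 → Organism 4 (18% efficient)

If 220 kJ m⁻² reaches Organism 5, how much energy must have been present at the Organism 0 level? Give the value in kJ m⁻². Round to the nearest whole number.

Cumulative transfer efficiency: 0.05 × 0.14 × 0.19 × 0.18 × 0.19 = 0.000045486
Organism 0 energy = 220 / 0.000045486 = 4836653 kJ m⁻²

4836653 kJ m⁻²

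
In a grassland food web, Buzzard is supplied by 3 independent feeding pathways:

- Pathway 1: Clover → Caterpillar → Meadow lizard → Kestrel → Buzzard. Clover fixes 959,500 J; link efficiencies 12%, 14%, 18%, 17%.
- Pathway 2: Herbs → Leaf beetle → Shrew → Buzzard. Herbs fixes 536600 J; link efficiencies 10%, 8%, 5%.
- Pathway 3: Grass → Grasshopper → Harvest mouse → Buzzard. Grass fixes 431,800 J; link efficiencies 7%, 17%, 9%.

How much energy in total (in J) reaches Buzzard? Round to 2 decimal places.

1170.36 J

Pathway 1: 959500 × 0.12 × 0.14 × 0.18 × 0.17 = 493.25976 J
Pathway 2: 536600 × 0.1 × 0.08 × 0.05 = 214.64 J
Pathway 3: 431800 × 0.07 × 0.17 × 0.09 = 462.4578 J
Total at Buzzard: 493.25976 + 214.64 + 462.4578 = 1170.35756 J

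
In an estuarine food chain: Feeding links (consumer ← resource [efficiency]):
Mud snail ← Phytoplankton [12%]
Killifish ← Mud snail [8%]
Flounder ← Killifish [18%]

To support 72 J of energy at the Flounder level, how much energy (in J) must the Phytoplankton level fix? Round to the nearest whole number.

41667 J

Cumulative transfer efficiency: 0.12 × 0.08 × 0.18 = 0.001728
Phytoplankton energy = 72 / 0.001728 = 41667 J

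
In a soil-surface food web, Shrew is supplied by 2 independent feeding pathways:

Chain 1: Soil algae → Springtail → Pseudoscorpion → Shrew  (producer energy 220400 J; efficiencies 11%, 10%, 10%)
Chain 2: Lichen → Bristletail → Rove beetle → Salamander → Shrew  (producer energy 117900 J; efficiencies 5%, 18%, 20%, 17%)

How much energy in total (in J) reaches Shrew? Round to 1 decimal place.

278.5 J

Chain 1: 220400 × 0.11 × 0.1 × 0.1 = 242.44 J
Chain 2: 117900 × 0.05 × 0.18 × 0.2 × 0.17 = 36.0774 J
Total at Shrew: 242.44 + 36.0774 = 278.5174 J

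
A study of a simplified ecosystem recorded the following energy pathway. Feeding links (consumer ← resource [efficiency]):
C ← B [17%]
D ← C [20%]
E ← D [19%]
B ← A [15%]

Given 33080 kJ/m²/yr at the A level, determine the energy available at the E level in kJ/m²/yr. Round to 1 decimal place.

32.1 kJ/m²/yr

B: 33080 × 0.15 = 4962 kJ/m²/yr
C: 4962 × 0.17 = 843.54 kJ/m²/yr
D: 843.54 × 0.2 = 168.708 kJ/m²/yr
E: 168.708 × 0.19 = 32.05452 kJ/m²/yr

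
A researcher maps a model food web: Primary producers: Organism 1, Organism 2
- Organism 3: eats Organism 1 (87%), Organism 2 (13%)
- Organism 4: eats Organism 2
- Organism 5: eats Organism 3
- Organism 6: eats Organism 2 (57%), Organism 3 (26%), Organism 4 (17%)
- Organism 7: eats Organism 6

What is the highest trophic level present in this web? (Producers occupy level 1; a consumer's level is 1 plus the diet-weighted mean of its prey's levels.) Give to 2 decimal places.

Organism 3: 1 + (0.87×1 + 0.13×1) = 2
Organism 4: 1 + 1 = 2
Organism 5: 1 + 2 = 3
Organism 6: 1 + (0.57×1 + 0.26×2 + 0.17×2) = 2.43
Organism 7: 1 + 2.43 = 3.43

3.43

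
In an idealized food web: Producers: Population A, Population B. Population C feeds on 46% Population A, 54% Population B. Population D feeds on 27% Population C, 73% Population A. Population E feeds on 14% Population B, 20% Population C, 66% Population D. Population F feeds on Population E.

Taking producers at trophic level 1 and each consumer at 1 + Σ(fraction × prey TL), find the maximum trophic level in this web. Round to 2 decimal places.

Population C: 1 + (0.46×1 + 0.54×1) = 2
Population D: 1 + (0.27×2 + 0.73×1) = 2.27
Population E: 1 + (0.14×1 + 0.2×2 + 0.66×2.27) = 3.0382
Population F: 1 + 3.0382 = 4.0382

4.04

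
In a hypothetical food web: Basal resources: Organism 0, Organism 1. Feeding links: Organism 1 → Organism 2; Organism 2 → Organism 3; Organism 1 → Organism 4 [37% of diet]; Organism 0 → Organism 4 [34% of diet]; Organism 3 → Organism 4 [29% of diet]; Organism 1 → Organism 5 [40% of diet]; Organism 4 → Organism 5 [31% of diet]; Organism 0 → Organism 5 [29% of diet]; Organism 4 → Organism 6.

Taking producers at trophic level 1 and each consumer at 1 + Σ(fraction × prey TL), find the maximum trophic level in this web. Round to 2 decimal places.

3.58

Organism 2: 1 + 1 = 2
Organism 3: 1 + 2 = 3
Organism 4: 1 + (0.37×1 + 0.34×1 + 0.29×3) = 2.58
Organism 5: 1 + (0.4×1 + 0.31×2.58 + 0.29×1) = 2.4898
Organism 6: 1 + 2.58 = 3.58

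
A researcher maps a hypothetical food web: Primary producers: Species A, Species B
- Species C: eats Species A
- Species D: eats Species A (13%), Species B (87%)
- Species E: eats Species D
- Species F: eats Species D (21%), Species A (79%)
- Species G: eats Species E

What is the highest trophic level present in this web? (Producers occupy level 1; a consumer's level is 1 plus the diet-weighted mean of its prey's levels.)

4

Species C: 1 + 1 = 2
Species D: 1 + (0.13×1 + 0.87×1) = 2
Species E: 1 + 2 = 3
Species F: 1 + (0.21×2 + 0.79×1) = 2.21
Species G: 1 + 3 = 4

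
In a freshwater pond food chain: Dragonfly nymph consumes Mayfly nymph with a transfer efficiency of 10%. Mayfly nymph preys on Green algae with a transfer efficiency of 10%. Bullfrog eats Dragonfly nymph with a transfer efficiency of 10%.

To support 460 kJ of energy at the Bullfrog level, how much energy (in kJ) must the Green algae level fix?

Cumulative transfer efficiency: 0.1 × 0.1 × 0.1 = 0.001
Green algae energy = 460 / 0.001 = 460000 kJ

460000 kJ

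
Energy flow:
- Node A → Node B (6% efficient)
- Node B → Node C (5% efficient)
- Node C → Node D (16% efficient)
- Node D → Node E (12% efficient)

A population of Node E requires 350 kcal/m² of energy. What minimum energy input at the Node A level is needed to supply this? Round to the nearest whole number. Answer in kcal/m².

6076389 kcal/m²

Cumulative transfer efficiency: 0.06 × 0.05 × 0.16 × 0.12 = 0.0000576
Node A energy = 350 / 0.0000576 = 6076389 kcal/m²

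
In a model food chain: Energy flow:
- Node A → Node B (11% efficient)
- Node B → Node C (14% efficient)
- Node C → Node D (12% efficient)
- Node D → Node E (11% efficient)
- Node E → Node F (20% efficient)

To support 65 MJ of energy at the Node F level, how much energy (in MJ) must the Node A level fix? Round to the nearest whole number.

Cumulative transfer efficiency: 0.11 × 0.14 × 0.12 × 0.11 × 0.2 = 0.000040656
Node A energy = 65 / 0.000040656 = 1598780 MJ

1598780 MJ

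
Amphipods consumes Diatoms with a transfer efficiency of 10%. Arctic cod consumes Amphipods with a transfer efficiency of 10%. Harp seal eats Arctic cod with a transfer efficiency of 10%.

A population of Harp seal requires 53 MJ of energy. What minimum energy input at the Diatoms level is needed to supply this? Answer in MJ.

Cumulative transfer efficiency: 0.1 × 0.1 × 0.1 = 0.001
Diatoms energy = 53 / 0.001 = 53000 MJ

53000 MJ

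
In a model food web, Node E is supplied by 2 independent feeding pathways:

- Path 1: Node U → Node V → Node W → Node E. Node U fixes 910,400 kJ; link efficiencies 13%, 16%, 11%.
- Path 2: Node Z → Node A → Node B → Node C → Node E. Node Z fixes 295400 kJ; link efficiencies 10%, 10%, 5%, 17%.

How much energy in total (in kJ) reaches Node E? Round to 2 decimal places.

2108.10 kJ

Path 1: 910400 × 0.13 × 0.16 × 0.11 = 2082.9952 kJ
Path 2: 295400 × 0.1 × 0.1 × 0.05 × 0.17 = 25.109 kJ
Total at Node E: 2082.9952 + 25.109 = 2108.1042 kJ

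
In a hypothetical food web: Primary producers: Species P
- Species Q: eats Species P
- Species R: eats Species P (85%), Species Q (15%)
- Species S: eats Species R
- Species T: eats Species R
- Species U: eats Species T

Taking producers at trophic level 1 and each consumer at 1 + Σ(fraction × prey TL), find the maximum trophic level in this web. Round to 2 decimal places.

Species Q: 1 + 1 = 2
Species R: 1 + (0.85×1 + 0.15×2) = 2.15
Species S: 1 + 2.15 = 3.15
Species T: 1 + 2.15 = 3.15
Species U: 1 + 3.15 = 4.15

4.15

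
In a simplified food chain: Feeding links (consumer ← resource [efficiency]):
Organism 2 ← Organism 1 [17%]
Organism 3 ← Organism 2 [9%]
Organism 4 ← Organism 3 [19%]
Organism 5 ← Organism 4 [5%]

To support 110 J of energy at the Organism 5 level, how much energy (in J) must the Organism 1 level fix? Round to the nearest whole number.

Cumulative transfer efficiency: 0.17 × 0.09 × 0.19 × 0.05 = 0.00014535
Organism 1 energy = 110 / 0.00014535 = 756794 J

756794 J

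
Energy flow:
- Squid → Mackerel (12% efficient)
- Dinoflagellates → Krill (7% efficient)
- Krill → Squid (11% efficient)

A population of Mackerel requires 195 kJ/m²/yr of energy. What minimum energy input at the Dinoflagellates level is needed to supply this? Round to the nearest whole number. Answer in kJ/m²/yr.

211039 kJ/m²/yr

Cumulative transfer efficiency: 0.07 × 0.11 × 0.12 = 0.000924
Dinoflagellates energy = 195 / 0.000924 = 211039 kJ/m²/yr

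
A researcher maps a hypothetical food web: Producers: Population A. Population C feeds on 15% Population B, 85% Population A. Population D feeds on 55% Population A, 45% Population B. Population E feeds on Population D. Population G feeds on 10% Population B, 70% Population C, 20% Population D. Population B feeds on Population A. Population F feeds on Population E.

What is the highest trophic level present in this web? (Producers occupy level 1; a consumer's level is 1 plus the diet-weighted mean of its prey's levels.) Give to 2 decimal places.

Population B: 1 + 1 = 2
Population C: 1 + (0.15×2 + 0.85×1) = 2.15
Population D: 1 + (0.55×1 + 0.45×2) = 2.45
Population E: 1 + 2.45 = 3.45
Population F: 1 + 3.45 = 4.45
Population G: 1 + (0.1×2 + 0.7×2.15 + 0.2×2.45) = 3.195

4.45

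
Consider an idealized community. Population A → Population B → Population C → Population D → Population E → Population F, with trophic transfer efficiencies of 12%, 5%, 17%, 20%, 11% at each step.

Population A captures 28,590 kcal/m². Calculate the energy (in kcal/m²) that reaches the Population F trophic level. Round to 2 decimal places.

Population B: 28590 × 0.12 = 3430.8 kcal/m²
Population C: 3430.8 × 0.05 = 171.54 kcal/m²
Population D: 171.54 × 0.17 = 29.1618 kcal/m²
Population E: 29.1618 × 0.2 = 5.83236 kcal/m²
Population F: 5.83236 × 0.11 = 0.6415596 kcal/m²

0.64 kcal/m²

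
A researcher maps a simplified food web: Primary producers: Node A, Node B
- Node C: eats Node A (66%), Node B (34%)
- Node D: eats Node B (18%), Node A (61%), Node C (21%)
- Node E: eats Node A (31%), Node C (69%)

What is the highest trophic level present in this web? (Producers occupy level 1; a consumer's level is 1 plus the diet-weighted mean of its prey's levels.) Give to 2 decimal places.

Node C: 1 + (0.66×1 + 0.34×1) = 2
Node D: 1 + (0.18×1 + 0.61×1 + 0.21×2) = 2.21
Node E: 1 + (0.31×1 + 0.69×2) = 2.69

2.69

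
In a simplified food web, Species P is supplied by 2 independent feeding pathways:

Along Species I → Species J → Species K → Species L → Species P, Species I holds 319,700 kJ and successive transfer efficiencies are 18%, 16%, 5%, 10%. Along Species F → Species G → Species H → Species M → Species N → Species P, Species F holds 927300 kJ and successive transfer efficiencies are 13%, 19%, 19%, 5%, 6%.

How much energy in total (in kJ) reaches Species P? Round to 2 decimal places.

Via Species I: 319700 × 0.18 × 0.16 × 0.05 × 0.1 = 46.0368 kJ
Via Species F: 927300 × 0.13 × 0.19 × 0.19 × 0.05 × 0.06 = 13.0554567 kJ
Total at Species P: 46.0368 + 13.0554567 = 59.0922567 kJ

59.09 kJ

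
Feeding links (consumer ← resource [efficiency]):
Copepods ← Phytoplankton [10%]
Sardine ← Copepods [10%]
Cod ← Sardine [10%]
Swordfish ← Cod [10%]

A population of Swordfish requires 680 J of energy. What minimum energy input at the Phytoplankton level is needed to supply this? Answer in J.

Cumulative transfer efficiency: 0.1 × 0.1 × 0.1 × 0.1 = 0.0001
Phytoplankton energy = 680 / 0.0001 = 6800000 J

6800000 J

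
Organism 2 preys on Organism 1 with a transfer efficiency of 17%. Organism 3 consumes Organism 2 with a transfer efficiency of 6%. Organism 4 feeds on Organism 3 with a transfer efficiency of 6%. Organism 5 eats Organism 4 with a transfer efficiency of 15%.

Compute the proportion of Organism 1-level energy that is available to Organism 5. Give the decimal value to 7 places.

0.0000918

Product of link efficiencies: 0.17 × 0.06 × 0.06 × 0.15 = 0.0000918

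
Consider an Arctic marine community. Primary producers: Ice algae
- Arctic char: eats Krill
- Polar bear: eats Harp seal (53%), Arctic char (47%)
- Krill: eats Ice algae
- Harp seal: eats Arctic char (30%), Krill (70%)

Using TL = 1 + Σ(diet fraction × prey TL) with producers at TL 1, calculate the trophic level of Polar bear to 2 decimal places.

Krill: 1 + 1 = 2
Arctic char: 1 + 2 = 3
Harp seal: 1 + (0.3×3 + 0.7×2) = 3.3
Polar bear: 1 + (0.53×3.3 + 0.47×3) = 4.159

4.16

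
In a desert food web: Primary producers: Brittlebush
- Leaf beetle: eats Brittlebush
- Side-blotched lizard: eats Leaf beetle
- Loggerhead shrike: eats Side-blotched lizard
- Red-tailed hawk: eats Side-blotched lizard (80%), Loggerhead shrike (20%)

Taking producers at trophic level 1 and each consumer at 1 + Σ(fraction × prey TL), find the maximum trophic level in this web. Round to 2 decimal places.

Leaf beetle: 1 + 1 = 2
Side-blotched lizard: 1 + 2 = 3
Loggerhead shrike: 1 + 3 = 4
Red-tailed hawk: 1 + (0.8×3 + 0.2×4) = 4.2

4.20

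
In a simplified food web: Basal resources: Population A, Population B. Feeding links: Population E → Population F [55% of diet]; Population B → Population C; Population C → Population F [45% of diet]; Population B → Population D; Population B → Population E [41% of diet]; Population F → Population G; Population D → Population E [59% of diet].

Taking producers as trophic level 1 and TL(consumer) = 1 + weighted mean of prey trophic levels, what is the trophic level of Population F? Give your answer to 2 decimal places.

3.32

Population C: 1 + 1 = 2
Population D: 1 + 1 = 2
Population E: 1 + (0.41×1 + 0.59×2) = 2.59
Population F: 1 + (0.45×2 + 0.55×2.59) = 3.3245
Population G: 1 + 3.3245 = 4.3245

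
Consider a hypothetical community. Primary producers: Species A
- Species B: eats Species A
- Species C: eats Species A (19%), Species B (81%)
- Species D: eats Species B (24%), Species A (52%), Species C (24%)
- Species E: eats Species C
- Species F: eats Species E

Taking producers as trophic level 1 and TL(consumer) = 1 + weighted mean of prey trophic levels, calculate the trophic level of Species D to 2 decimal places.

Species B: 1 + 1 = 2
Species C: 1 + (0.19×1 + 0.81×2) = 2.81
Species D: 1 + (0.24×2 + 0.52×1 + 0.24×2.81) = 2.6744
Species E: 1 + 2.81 = 3.81
Species F: 1 + 3.81 = 4.81

2.67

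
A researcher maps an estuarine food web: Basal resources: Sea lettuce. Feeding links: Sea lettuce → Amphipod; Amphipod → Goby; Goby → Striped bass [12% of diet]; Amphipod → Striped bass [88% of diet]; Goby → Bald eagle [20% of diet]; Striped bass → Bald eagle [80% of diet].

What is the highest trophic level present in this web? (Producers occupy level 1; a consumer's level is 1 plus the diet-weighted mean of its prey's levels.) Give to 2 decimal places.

4.10

Amphipod: 1 + 1 = 2
Goby: 1 + 2 = 3
Striped bass: 1 + (0.12×3 + 0.88×2) = 3.12
Bald eagle: 1 + (0.2×3 + 0.8×3.12) = 4.096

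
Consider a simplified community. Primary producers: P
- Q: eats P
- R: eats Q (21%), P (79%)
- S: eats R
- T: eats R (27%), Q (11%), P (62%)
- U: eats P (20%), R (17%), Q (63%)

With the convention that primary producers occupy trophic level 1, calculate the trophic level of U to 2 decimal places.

2.84

Q: 1 + 1 = 2
R: 1 + (0.21×2 + 0.79×1) = 2.21
S: 1 + 2.21 = 3.21
T: 1 + (0.27×2.21 + 0.11×2 + 0.62×1) = 2.4367
U: 1 + (0.2×1 + 0.17×2.21 + 0.63×2) = 2.8357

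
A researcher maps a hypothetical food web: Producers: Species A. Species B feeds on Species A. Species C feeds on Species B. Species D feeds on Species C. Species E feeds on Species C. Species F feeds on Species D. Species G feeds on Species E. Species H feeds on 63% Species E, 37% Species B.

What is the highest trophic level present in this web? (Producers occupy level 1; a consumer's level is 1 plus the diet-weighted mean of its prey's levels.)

Species B: 1 + 1 = 2
Species C: 1 + 2 = 3
Species D: 1 + 3 = 4
Species E: 1 + 3 = 4
Species F: 1 + 4 = 5
Species G: 1 + 4 = 5
Species H: 1 + (0.63×4 + 0.37×2) = 4.26

5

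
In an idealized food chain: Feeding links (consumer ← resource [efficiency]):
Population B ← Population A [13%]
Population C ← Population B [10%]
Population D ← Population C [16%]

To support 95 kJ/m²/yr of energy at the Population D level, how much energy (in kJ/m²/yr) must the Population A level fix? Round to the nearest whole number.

Cumulative transfer efficiency: 0.13 × 0.1 × 0.16 = 0.00208
Population A energy = 95 / 0.00208 = 45673 kJ/m²/yr

45673 kJ/m²/yr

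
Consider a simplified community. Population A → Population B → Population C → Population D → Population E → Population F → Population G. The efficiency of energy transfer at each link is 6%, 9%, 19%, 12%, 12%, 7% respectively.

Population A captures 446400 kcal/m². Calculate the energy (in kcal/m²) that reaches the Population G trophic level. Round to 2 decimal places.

Population B: 446400 × 0.06 = 26784 kcal/m²
Population C: 26784 × 0.09 = 2410.56 kcal/m²
Population D: 2410.56 × 0.19 = 458.0064 kcal/m²
Population E: 458.0064 × 0.12 = 54.960768 kcal/m²
Population F: 54.960768 × 0.12 = 6.59529216 kcal/m²
Population G: 6.59529216 × 0.07 = 0.4616704512 kcal/m²

0.46 kcal/m²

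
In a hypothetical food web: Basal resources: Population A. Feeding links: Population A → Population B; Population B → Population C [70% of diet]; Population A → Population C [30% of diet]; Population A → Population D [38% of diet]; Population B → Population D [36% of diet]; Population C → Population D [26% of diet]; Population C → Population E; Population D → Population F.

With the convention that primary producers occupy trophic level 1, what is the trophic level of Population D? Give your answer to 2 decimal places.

Population B: 1 + 1 = 2
Population C: 1 + (0.7×2 + 0.3×1) = 2.7
Population D: 1 + (0.38×1 + 0.36×2 + 0.26×2.7) = 2.802
Population E: 1 + 2.7 = 3.7
Population F: 1 + 2.802 = 3.802

2.80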